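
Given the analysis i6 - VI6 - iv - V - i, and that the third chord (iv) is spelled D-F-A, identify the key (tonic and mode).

A minor

iv is given as D-F-A — a minor triad with root D.
If D is scale degree 4 and the mode makes that degree carry a minor triad, the tonic is A and the mode is minor.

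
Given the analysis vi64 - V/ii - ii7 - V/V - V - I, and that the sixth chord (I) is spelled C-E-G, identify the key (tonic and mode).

The anchor chord is a major triad on C, labeled I.
If C is scale degree 1 and the mode makes that degree carry a major triad, the tonic is C and the mode is major.

C major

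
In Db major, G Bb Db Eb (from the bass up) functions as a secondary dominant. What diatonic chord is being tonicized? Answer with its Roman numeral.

The chord is a dominant seventh chord on Eb.
A dominant resolves down a perfect fifth: Eb → Ab. In Db major, Ab is scale degree 5, i.e. V.

V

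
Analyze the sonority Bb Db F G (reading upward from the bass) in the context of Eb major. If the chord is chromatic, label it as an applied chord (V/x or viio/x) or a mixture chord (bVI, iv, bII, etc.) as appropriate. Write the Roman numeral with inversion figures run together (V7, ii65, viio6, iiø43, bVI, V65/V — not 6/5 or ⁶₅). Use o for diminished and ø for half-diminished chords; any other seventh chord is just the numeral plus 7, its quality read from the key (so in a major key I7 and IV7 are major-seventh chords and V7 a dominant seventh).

viiø65/IV

The pitches G-Bb-Db-F form a half-diminished seventh chord rooted on G.
G sits a half step below Ab (IV in Eb major); a diminished chord there is the applied leading-tone chord of IV.
With Bb in the bass the chord is in first inversion, so the figured bass is 65.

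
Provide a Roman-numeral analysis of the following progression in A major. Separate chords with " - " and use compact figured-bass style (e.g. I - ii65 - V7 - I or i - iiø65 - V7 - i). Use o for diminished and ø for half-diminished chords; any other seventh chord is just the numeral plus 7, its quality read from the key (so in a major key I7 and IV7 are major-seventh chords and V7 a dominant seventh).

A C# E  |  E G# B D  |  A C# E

I - V7 - I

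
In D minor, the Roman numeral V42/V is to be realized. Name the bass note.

The applied chord V42/V is rooted on E: E-G#-B-D.
The figure 42 means third inversion — the seventh is in the bass.

D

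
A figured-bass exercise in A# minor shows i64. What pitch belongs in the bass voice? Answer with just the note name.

i in A# minor has root A#; the chord is A#-C#-E#.
The figure 64 means second inversion — the fifth is in the bass.

E#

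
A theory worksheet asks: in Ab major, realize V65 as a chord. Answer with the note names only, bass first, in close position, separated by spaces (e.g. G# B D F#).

G Bb Db Eb

In Ab major, the dominant is Eb, and the diatonic chord built there is a dominant seventh chord.
That chord is spelled Eb-G-Bb-Db.
The figured bass 65 indicates first inversion, placing the third (G) in the bass: G-Bb-Db-Eb.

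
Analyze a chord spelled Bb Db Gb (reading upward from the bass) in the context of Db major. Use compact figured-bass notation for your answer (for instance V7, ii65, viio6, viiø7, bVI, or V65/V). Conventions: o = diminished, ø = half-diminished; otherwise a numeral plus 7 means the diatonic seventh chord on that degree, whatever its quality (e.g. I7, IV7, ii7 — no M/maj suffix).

The pitches Gb-Bb-Db form a major triad rooted on Gb.
Gb is scale degree 4 in Db major, and a major triad on that degree is written IV.
With Bb in the bass the chord is in first inversion, so the figured bass is 6.

IV6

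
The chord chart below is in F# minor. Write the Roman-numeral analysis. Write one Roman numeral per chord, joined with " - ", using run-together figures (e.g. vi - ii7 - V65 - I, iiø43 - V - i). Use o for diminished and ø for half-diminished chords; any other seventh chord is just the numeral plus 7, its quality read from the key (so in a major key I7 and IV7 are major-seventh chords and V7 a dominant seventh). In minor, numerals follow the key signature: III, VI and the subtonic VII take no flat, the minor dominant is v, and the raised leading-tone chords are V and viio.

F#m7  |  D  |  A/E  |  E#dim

F#m7 has root F#, degree 1 in F# minor, so i7.
D: root D is the submediant; major triad there is VI.
A/E has root A, degree 3 in F# minor, so III64.
E#dim: diminished triad on E# = scale degree 7 → viio.

i7 - VI - III64 - viio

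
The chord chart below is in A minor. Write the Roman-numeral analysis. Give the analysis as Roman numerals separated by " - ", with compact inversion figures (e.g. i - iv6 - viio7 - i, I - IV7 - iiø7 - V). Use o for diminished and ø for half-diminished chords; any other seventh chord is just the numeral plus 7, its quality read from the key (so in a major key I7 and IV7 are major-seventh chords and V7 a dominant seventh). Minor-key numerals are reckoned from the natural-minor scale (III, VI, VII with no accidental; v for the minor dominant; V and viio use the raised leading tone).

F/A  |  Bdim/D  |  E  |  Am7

F/A: major triad on F = scale degree 6 → VI6.
Bdim/D: root B is the supertonic; diminished triad there is iio6.
E has root E, degree 5 in A minor, so V.
Am7: root A is the tonic; minor seventh chord there is i7.

VI6 - iio6 - V - i7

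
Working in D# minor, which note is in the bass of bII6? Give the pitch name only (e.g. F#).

bII in D# minor has root E; the chord is E-G#-B.
The figure 6 means first inversion — the third is in the bass.

G#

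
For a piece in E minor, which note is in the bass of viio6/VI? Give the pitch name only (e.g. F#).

D

The applied chord viio6/VI is rooted on B: B-D-F.
The figure 6 means first inversion — the third is in the bass.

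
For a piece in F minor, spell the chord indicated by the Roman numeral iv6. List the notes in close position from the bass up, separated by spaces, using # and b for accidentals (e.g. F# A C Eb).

Db F Bb

The numeral's case and figure indicate a minor triad. In F minor its root, the subdominant, is Bb.
Stacking thirds from Bb gives Bb-Db-F.
The figured bass 6 indicates first inversion, placing the third (Db) in the bass: Db-F-Bb.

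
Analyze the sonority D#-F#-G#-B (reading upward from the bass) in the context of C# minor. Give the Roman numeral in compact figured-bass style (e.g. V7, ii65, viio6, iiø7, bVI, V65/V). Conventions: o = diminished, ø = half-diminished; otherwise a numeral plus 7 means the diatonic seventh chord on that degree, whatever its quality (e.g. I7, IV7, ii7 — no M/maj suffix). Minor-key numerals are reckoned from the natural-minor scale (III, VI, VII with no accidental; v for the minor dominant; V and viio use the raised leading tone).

The pitches G#-B-D#-F# form a minor seventh chord rooted on G#.
G# is scale degree 5 in C# minor, and a minor seventh chord on that degree is written v7.
With D# in the bass the chord is in second inversion, so the figured bass is 43.

v43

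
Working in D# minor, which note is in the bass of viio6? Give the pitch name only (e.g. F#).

E#

viio in D# minor has root C##; the chord is C##-E#-G#.
The figure 6 means first inversion — the third is in the bass.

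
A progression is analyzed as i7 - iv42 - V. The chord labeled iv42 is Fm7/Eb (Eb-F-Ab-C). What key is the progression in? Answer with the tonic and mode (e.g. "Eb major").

C minor

iv42 is given as Eb-F-Ab-C — a minor seventh chord with root F.
Counting down 3 scale steps from F places the tonic on C; a minor seventh chord on degree 4 is diatonic only in minor.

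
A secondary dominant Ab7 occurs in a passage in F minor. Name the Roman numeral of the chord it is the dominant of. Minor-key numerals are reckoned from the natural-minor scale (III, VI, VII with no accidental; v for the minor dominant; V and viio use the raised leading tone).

VI

The chord is a dominant seventh chord on Ab.
A dominant resolves down a perfect fifth: Ab → Db. In F minor, Db is scale degree 6, i.e. VI.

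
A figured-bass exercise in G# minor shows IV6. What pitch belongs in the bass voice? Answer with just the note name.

IV in G# minor has root C#; the chord is C#-E#-G#.
The figure 6 means first inversion — the third is in the bass.

E#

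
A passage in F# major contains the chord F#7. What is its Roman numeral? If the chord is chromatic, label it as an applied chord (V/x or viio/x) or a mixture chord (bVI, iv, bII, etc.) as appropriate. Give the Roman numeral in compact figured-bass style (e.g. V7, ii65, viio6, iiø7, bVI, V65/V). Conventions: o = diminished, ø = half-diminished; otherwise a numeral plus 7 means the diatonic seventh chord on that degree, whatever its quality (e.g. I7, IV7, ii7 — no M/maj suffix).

V7/IV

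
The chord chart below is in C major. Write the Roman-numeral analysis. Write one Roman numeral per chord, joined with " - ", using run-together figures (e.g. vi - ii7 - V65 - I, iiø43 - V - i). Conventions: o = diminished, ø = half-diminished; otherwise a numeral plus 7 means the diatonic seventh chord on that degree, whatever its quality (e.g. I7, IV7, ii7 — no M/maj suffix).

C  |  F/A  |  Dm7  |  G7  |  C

C: root C is the tonic; major triad there is I.
F/A has root F, degree 4 in C major, so IV6.
Dm7: minor seventh chord on D = scale degree 2 → ii7.
G7: root G is the dominant; dominant seventh chord there is V7.
C: major triad on C = scale degree 1 → I.

I - IV6 - ii7 - V7 - I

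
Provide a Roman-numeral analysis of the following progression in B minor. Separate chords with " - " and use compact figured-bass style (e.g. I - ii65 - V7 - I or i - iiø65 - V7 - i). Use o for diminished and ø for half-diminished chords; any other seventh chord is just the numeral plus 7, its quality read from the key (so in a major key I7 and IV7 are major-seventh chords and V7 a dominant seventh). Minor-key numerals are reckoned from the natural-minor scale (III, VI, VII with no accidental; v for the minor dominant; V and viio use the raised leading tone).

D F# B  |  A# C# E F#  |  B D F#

i6 - V65 - i

D-F#-B has root B, degree 1 in B minor, so i6.
A#-C#-E-F#: root F# is the dominant; dominant seventh chord there is V65.
B-D-F#: root B is the tonic; minor triad there is i.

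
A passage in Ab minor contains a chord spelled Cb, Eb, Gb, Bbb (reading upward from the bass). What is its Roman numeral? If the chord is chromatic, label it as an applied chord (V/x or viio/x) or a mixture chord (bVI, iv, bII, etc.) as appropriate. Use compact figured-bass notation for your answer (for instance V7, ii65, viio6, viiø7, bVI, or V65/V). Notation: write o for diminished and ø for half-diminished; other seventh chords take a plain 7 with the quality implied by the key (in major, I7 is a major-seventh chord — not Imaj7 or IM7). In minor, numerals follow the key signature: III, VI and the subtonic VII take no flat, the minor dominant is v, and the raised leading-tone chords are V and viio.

The pitches Cb-Eb-Gb-Bbb form a dominant seventh chord rooted on Cb.
Cb is not a diatonic chord root with this quality in Ab minor, but it lies a perfect fifth above Fb (VI), so the chord functions as an applied dominant of VI.

V7/VI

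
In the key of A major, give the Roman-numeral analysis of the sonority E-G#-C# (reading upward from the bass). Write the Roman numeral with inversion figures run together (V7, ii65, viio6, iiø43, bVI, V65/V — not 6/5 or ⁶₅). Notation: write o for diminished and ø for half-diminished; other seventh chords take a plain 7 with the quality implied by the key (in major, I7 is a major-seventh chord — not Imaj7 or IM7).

iii6

The pitches C#-E-G# form a minor triad rooted on C#.
C# is scale degree 3 in A major, and a minor triad on that degree is written iii.
With E in the bass the chord is in first inversion, so the figured bass is 6.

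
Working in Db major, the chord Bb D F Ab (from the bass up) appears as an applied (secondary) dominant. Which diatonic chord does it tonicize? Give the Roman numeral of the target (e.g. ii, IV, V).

The chord is a dominant seventh chord on Bb.
A dominant resolves down a perfect fifth: Bb → Eb. In Db major, Eb is scale degree 2, i.e. ii.

ii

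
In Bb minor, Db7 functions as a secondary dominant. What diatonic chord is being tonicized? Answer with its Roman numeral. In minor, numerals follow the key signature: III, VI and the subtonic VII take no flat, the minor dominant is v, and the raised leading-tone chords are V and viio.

VI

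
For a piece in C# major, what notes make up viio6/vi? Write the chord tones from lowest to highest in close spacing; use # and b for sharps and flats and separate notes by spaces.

The slash marks an applied leading-tone chord: viio of vi. In C# major, vi is A#, so the leading tone to it is G##, a half step below.
Building a diminished triad on G## gives G##-B#-D#.
The figured bass 6 indicates first inversion, placing the third (B#) in the bass: B#-D#-G##.

B# D# G##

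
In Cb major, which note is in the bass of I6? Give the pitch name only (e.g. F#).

I in Cb major has root Cb; the chord is Cb-Eb-Gb.
The figure 6 means first inversion — the third is in the bass.

Eb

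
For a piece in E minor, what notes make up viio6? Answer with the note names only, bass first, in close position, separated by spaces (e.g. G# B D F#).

F# A D#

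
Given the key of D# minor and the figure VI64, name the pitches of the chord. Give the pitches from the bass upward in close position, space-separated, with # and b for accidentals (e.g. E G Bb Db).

In D# minor, the submediant is B, and the diatonic chord built there is a major triad.
That chord is spelled B-D#-F#.
The figured bass 64 indicates second inversion, placing the fifth (F#) in the bass: F#-B-D#.

F# B D#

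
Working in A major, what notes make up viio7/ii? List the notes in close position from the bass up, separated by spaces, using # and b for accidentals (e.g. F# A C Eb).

A# C# E G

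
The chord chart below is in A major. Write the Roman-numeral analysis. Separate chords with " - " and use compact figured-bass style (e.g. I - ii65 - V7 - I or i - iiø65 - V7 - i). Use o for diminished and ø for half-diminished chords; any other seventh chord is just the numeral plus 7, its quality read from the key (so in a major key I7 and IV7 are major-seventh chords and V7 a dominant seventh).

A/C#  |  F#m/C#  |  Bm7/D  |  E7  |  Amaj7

A/C#: root A is the tonic; major triad there is I6.
F#m/C#: root F# is the submediant; minor triad there is vi64.
Bm7/D: minor seventh chord on B = scale degree 2 → ii65.
E7: dominant seventh chord on E = scale degree 5 → V7.
Amaj7: root A is the tonic; major seventh chord there is I7.

I6 - vi64 - ii65 - V7 - I7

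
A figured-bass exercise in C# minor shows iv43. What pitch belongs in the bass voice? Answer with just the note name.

iv in C# minor has root F#; the chord is F#-A-C#-E.
The figure 43 means second inversion — the fifth is in the bass.

C#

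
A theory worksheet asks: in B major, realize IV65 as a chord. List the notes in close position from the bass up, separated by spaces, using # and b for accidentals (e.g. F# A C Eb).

In B major, the subdominant is E, and the diatonic chord built there is a major seventh chord.
Stacking thirds from E gives E-G#-B-D#.
With the 65 figure the chord is in first inversion; from the bass G# upward in close position it reads G#-B-D#-E.

G# B D# E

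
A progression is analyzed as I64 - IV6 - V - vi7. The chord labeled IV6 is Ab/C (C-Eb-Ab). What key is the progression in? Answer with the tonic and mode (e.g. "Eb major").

Eb major

The chord Ab/C is a major triad rooted on Ab; its label is IV6.
Counting down 3 scale steps from Ab places the tonic on Eb; a major triad on degree 4 is diatonic only in major.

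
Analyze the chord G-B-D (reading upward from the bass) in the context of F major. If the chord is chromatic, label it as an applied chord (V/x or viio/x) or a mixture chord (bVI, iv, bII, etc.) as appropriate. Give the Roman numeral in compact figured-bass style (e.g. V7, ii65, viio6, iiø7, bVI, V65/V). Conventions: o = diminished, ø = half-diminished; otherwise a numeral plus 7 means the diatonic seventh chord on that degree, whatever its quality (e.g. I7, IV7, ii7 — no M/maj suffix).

Stacked in thirds the chord is G-B-D: a major triad on G.
G is not a diatonic chord root with this quality in F major, but it lies a perfect fifth above C (V), so the chord functions as an applied dominant of V.

V/V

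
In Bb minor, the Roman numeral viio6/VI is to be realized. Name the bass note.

Ab

The applied chord viio6/VI is rooted on F: F-Ab-Cb.
The figure 6 means first inversion — the third is in the bass.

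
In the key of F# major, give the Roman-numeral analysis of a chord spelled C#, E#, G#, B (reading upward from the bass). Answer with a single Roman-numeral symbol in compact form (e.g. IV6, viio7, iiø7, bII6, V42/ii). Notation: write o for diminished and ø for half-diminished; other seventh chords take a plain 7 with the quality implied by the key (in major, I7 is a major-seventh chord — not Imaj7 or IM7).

Stacked in thirds the chord is C#-E#-G#-B: a dominant seventh chord on C#.
In F# major, C# is the dominant; the diatonic dominant seventh chord there is V7.

V7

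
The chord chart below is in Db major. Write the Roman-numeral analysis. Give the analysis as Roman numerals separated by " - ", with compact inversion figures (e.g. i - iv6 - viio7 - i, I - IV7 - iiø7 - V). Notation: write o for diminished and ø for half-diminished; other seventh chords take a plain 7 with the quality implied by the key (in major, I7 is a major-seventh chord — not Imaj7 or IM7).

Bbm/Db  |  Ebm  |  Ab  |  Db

Bbm/Db: minor triad on Bb = scale degree 6 → vi6.
Ebm: minor triad on Eb = scale degree 2 → ii.
Ab has root Ab, degree 5 in Db major, so V.
Db: major triad on Db = scale degree 1 → I.

vi6 - ii - V - I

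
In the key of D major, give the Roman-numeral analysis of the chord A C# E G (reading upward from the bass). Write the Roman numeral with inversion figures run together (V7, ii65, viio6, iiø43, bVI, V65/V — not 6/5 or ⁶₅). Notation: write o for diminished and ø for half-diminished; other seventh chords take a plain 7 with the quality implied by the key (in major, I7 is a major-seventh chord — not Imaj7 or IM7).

V7

The pitches A-C#-E-G form a dominant seventh chord rooted on A.
A is scale degree 5 in D major, and a dominant seventh chord on that degree is written V7.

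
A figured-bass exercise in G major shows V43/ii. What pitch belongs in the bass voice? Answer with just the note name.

B

The applied chord V43/ii is rooted on E: E-G#-B-D.
The figure 43 means second inversion — the fifth is in the bass.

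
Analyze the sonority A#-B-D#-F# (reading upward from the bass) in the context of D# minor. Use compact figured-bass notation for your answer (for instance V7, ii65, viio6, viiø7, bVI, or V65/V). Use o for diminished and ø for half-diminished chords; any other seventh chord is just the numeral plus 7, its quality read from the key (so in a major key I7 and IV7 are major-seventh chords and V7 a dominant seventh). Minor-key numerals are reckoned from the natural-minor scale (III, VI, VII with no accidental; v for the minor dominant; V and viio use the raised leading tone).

The pitches B-D#-F#-A# form a major seventh chord rooted on B.
In D# minor, B is the submediant; the diatonic major seventh chord there is VI7.
With A# in the bass the chord is in third inversion, so the figured bass is 42.

VI42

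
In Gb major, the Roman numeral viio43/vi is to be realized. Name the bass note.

Ab

The applied chord viio43/vi is rooted on D: D-F-Ab-Cb.
The figure 43 means second inversion — the fifth is in the bass.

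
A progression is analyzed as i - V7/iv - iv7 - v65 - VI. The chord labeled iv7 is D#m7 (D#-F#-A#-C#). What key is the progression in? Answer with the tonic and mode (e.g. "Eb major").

iv7 is given as D#-F#-A#-C# — a minor seventh chord with root D#.
iv7 on D# implies D# is the subdominant; that puts the tonic at A#, and the lowercase numeral fits minor mode.

A# minor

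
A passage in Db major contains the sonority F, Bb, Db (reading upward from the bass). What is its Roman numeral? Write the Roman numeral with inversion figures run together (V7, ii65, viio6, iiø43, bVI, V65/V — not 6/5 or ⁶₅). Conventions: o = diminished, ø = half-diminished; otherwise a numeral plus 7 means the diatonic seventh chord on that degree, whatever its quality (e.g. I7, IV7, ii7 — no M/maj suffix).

The pitches Bb-Db-F form a minor triad rooted on Bb.
Bb is scale degree 6 in Db major, and a minor triad on that degree is written vi.
With F in the bass the chord is in second inversion, so the figured bass is 64.

vi64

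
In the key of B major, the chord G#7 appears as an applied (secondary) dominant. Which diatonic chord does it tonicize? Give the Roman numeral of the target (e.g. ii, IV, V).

The chord is a dominant seventh chord on G#.
A dominant resolves down a perfect fifth: G# → C#. In B major, C# is scale degree 2, i.e. ii.

ii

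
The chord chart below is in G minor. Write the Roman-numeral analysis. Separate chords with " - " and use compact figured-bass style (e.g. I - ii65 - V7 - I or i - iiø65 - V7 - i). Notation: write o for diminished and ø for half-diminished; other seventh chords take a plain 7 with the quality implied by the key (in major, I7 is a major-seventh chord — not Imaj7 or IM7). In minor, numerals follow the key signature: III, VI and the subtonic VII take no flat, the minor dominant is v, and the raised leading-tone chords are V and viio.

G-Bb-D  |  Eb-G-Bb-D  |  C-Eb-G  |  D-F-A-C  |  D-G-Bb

i - VI7 - iv - v7 - i64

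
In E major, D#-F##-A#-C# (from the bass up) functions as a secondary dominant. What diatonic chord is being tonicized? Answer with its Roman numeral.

iii

The chord is a dominant seventh chord on D#.
A dominant resolves down a perfect fifth: D# → G#. In E major, G# is scale degree 3, i.e. iii.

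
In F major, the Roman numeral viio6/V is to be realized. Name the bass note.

D

The applied chord viio6/V is rooted on B: B-D-F.
The figure 6 means first inversion — the third is in the bass.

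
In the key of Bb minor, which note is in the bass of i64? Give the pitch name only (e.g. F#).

F

i in Bb minor has root Bb; the chord is Bb-Db-F.
The figure 64 means second inversion — the fifth is in the bass.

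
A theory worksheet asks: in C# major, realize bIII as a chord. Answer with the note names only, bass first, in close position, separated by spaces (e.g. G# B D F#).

bIII is a major triad on the lowered third degree, borrowed from the parallel minor. In C# major that root is E.
So the chord is E-G#-B.

E G# B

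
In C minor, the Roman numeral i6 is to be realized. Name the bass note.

Eb

i in C minor has root C; the chord is C-Eb-G.
The figure 6 means first inversion — the third is in the bass.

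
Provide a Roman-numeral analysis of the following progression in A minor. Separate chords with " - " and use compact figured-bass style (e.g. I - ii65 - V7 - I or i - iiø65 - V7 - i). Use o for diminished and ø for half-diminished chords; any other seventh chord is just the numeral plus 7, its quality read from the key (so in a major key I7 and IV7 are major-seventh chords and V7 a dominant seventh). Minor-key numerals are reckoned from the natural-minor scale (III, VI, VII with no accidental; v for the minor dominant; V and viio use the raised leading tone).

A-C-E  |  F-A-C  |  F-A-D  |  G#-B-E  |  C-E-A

A-C-E: root A is the tonic; minor triad there is i.
F-A-C: major triad on F = scale degree 6 → VI.
F-A-D: minor triad on D = scale degree 4 → iv6.
G#-B-E: root E is the dominant; major triad there is V6.
C-E-A has root A, degree 1 in A minor, so i6.

i - VI - iv6 - V6 - i6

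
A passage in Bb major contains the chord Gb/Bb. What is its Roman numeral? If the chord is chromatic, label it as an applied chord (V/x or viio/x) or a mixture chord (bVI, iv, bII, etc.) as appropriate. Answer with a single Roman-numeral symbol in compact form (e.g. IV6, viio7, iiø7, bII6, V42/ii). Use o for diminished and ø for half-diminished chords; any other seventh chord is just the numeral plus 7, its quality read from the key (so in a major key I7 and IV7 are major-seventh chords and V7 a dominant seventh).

bVI6

The pitches Gb-Bb-Db form a major triad rooted on Gb.
Gb is the lowered sixth degree of Bb major (diatonic 6 would be G). This is a major triad on the lowered sixth degree, borrowed from the parallel minor.
With Bb in the bass the chord is in first inversion, so the figured bass is 6.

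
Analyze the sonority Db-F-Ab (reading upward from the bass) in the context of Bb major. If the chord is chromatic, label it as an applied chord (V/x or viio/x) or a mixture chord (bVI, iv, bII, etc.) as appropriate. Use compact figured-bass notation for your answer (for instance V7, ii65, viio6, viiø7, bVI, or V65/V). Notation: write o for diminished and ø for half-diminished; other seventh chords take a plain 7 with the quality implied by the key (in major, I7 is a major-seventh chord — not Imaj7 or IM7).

bIII

The pitches Db-F-Ab form a major triad rooted on Db.
Db is the lowered third degree of Bb major (diatonic 3 would be D). This is a major triad on the lowered third degree, borrowed from the parallel minor.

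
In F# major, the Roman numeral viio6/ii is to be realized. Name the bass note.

A#

The applied chord viio6/ii is rooted on F##: F##-A#-C#.
The figure 6 means first inversion — the third is in the bass.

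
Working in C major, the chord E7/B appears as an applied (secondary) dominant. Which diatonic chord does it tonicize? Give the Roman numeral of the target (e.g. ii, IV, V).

The chord is a dominant seventh chord on E.
A dominant resolves down a perfect fifth: E → A. In C major, A is scale degree 6, i.e. vi.

vi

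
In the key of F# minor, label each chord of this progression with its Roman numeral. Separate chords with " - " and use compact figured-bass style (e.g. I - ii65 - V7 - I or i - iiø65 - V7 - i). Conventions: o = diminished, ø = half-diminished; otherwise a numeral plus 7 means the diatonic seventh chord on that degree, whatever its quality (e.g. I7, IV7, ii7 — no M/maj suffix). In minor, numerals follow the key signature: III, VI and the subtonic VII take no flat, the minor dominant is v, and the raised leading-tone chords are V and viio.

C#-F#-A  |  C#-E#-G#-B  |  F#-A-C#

C#-F#-A: root F# is the tonic; minor triad there is i64.
C#-E#-G#-B: dominant seventh chord on C# = scale degree 5 → V7.
F#-A-C#: root F# is the tonic; minor triad there is i.

i64 - V7 - i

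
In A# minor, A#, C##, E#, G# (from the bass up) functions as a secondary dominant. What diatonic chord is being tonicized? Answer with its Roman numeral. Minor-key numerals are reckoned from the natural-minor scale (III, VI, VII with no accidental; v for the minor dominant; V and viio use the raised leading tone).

iv

The chord is a dominant seventh chord on A#.
A dominant resolves down a perfect fifth: A# → D#. In A# minor, D# is scale degree 4, i.e. iv.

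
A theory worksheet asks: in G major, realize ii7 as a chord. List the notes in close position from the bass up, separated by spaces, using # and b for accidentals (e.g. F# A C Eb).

The numeral's case and figure indicate a minor seventh chord. In G major its root, the second degree, is A.
Stacking thirds from A gives A-C-E-G.

A C E G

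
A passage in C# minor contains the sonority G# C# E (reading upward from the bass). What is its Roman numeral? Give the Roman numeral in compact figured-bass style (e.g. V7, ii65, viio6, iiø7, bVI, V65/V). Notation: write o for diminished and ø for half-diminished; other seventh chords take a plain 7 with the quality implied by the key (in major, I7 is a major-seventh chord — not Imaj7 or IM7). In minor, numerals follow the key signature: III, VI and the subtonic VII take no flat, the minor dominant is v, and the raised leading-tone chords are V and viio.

The pitches C#-E-G# form a minor triad rooted on C#.
C# is scale degree 1 in C# minor, and a minor triad on that degree is written i.
With G# in the bass the chord is in second inversion, so the figured bass is 64.

i64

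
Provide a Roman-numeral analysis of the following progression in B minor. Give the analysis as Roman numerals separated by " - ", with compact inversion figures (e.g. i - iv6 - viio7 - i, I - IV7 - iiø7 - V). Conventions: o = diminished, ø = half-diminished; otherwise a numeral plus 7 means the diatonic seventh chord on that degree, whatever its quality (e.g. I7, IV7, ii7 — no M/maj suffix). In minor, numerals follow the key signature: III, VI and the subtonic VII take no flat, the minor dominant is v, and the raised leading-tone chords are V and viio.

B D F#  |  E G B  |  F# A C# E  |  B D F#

B-D-F#: minor triad on B = scale degree 1 → i.
E-G-B: root E is the subdominant; minor triad there is iv.
F#-A-C#-E has root F#, degree 5 in B minor, so v7.
B-D-F#: minor triad on B = scale degree 1 → i.

i - iv - v7 - i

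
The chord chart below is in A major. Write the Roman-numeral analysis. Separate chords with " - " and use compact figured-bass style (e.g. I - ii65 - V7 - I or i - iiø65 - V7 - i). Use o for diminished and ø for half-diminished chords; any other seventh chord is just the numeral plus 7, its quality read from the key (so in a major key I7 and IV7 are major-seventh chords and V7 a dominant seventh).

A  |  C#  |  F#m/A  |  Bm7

I - V/vi - vi6 - ii7

A: major triad on A = scale degree 1 → I.
C#: chromatic; C# is V of vi, so V/vi.
F#m/A: minor triad on F# = scale degree 6 → vi6.
Bm7: minor seventh chord on B = scale degree 2 → ii7.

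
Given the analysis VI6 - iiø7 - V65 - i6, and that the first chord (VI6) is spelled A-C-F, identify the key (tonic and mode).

A minor

The chord F/A is a major triad rooted on F; its label is VI6.
If F is scale degree 6 and the mode makes that degree carry a major triad, the tonic is A and the mode is minor.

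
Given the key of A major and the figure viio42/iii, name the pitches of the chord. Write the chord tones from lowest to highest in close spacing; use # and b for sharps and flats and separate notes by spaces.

A B# D# F#

viio42/iii is a secondary leading-tone chord. The target iii is C# in A major; the applied chord is rooted a semitone below, on B#.
Building a fully diminished seventh chord on B# gives B#-D#-F#-A.
The figured bass 42 indicates third inversion, placing the seventh (A) in the bass: A-B#-D#-F#.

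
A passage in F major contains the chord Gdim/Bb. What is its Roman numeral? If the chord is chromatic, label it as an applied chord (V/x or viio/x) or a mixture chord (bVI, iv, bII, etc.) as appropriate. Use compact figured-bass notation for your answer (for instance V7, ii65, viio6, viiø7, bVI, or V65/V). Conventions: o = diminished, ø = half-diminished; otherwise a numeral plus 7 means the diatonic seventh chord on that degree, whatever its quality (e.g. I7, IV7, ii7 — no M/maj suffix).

iio6

Stacked in thirds the chord is G-Bb-Db: a diminished triad on G.
G is the second degree of F major. This is the diminished supertonic triad, borrowed from the parallel minor.
With Bb in the bass the chord is in first inversion, so the figured bass is 6.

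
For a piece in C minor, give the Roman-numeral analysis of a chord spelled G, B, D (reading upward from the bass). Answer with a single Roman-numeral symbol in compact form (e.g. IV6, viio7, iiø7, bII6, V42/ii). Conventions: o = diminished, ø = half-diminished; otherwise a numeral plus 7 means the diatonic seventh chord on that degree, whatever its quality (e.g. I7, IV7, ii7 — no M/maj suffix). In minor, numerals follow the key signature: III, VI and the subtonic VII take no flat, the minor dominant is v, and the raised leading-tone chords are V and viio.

V

Stacked in thirds the chord is G-B-D: a major triad on G.
G is scale degree 5 in C minor, and a major triad on that degree is written V.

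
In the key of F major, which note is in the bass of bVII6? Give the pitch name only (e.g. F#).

bVII in F major has root Eb; the chord is Eb-G-Bb.
The figure 6 means first inversion — the third is in the bass.

G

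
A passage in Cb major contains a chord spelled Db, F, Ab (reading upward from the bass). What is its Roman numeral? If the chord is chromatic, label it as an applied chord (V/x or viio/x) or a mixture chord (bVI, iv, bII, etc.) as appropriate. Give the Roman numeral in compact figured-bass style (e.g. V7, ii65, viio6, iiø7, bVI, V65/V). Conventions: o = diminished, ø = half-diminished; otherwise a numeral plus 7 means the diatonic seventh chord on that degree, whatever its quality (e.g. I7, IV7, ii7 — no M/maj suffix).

The pitches Db-F-Ab form a major triad rooted on Db.
Db is not a diatonic chord root with this quality in Cb major, but it lies a perfect fifth above Gb (V), so the chord functions as an applied dominant of V.

V/V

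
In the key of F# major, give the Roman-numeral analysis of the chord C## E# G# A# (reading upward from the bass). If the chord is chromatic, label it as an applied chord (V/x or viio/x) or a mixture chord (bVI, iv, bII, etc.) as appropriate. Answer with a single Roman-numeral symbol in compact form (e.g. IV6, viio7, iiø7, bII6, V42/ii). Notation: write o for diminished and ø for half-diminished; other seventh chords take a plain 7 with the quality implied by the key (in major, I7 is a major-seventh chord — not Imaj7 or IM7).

The pitches A#-C##-E#-G# form a dominant seventh chord rooted on A#.
A# is not a diatonic chord root with this quality in F# major, but it lies a perfect fifth above D# (vi), so the chord functions as an applied dominant of vi.
With C## in the bass the chord is in first inversion, so the figured bass is 65.

V65/vi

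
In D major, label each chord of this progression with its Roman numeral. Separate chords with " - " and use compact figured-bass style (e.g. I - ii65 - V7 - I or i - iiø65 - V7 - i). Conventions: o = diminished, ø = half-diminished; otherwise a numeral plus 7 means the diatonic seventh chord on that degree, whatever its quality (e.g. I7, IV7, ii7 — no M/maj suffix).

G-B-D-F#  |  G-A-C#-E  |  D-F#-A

IV7 - V42 - I

G-B-D-F# has root G, degree 4 in D major, so IV7.
G-A-C#-E: root A is the dominant; dominant seventh chord there is V42.
D-F#-A: root D is the tonic; major triad there is I.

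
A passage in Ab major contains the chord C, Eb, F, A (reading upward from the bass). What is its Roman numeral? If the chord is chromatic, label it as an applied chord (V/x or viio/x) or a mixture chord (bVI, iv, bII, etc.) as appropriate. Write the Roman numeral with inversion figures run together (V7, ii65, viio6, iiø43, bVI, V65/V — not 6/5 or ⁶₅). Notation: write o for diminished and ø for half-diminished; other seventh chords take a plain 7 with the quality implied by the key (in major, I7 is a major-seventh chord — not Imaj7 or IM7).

Stacked in thirds the chord is F-A-C-Eb: a dominant seventh chord on F.
F is not a diatonic chord root with this quality in Ab major, but it lies a perfect fifth above Bb (ii), so the chord functions as an applied dominant of ii.
With C in the bass the chord is in second inversion, so the figured bass is 43.

V43/ii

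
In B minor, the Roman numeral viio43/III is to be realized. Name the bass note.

The applied chord viio43/III is rooted on C#: C#-E-G-Bb.
The figure 43 means second inversion — the fifth is in the bass.

G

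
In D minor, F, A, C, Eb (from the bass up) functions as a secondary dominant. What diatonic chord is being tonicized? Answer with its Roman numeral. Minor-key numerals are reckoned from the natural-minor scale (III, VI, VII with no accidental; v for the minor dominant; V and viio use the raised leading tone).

VI

The chord is a dominant seventh chord on F.
A dominant resolves down a perfect fifth: F → Bb. In D minor, Bb is scale degree 6, i.e. VI.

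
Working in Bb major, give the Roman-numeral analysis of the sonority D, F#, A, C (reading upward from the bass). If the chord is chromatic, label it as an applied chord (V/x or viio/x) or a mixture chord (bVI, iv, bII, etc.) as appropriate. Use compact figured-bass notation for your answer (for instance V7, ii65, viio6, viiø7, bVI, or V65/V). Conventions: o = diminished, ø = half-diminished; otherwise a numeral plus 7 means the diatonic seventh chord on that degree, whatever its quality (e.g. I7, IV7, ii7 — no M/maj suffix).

Stacked in thirds the chord is D-F#-A-C: a dominant seventh chord on D.
D is not a diatonic chord root with this quality in Bb major, but it lies a perfect fifth above G (vi), so the chord functions as an applied dominant of vi.

V7/vi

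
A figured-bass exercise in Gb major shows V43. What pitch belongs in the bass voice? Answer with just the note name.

V in Gb major has root Db; the chord is Db-F-Ab-Cb.
The figure 43 means second inversion — the fifth is in the bass.

Ab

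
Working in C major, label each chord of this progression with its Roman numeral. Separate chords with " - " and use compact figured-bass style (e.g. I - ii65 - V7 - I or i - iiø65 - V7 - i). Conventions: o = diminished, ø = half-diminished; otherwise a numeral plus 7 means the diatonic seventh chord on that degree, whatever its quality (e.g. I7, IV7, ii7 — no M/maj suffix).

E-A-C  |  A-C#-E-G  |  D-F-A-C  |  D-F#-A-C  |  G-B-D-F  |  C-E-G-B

vi64 - V7/ii - ii7 - V7/V - V7 - I7

E-A-C has root A, degree 6 in C major, so vi64.
A-C#-E-G is the secondary dominant of ii (dominant seventh chord on A): V7/ii.
D-F-A-C: root D is the supertonic; minor seventh chord there is ii7.
D-F#-A-C is the secondary dominant of V (dominant seventh chord on D): V7/V.
G-B-D-F has root G, degree 5 in C major, so V7.
C-E-G-B: root C is the tonic; major seventh chord there is I7.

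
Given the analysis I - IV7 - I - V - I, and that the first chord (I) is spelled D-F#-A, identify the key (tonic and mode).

D major

The anchor chord is a major triad on D, labeled I.
If D is scale degree 1 and the mode makes that degree carry a major triad, the tonic is D and the mode is major.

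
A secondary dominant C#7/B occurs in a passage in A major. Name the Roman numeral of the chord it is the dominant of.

The chord is a dominant seventh chord on C#.
A dominant resolves down a perfect fifth: C# → F#. In A major, F# is scale degree 6, i.e. vi.

vi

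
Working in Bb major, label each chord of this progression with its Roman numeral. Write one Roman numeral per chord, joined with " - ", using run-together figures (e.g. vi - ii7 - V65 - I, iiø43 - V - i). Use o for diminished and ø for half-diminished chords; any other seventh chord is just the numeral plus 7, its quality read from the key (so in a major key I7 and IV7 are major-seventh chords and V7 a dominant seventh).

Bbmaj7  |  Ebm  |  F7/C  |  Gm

I7 - iv - V43 - vi

Bbmaj7: major seventh chord on Bb = scale degree 1 → I7.
Ebm is non-diatonic — iv, a mixture chord from Bb minor.
F7/C: root F is the dominant; dominant seventh chord there is V43.
Gm has root G, degree 6 in Bb major, so vi.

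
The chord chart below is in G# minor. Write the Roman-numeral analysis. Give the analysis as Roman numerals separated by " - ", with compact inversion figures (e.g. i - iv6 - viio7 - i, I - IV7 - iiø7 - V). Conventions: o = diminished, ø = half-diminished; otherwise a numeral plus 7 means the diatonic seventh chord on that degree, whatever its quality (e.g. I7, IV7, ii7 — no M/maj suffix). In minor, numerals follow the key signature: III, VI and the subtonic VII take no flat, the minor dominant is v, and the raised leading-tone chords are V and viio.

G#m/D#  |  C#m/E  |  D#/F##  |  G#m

i64 - iv6 - V6 - i

G#m/D# has root G#, degree 1 in G# minor, so i64.
C#m/E: root C# is the subdominant; minor triad there is iv6.
D#/F## has root D#, degree 5 in G# minor, so V6.
G#m: root G# is the tonic; minor triad there is i.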